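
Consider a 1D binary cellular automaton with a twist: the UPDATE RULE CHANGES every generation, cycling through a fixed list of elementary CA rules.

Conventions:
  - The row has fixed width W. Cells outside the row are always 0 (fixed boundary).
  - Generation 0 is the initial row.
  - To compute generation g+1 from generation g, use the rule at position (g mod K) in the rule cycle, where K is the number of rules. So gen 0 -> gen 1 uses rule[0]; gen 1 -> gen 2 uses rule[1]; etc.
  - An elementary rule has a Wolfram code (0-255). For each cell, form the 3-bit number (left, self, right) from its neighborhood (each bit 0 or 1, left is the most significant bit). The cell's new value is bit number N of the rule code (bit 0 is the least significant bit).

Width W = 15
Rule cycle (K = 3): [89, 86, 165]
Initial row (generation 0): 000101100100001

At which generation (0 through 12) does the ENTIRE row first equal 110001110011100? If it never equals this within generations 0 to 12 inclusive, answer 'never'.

Gen 0: 000101100100001
Gen 1 (rule 89): 110001110011100
Gen 2 (rule 86): 011010011100110
Gen 3 (rule 165): 000110001000000
Gen 4 (rule 89): 110111100111111
Gen 5 (rule 86): 010000111000001
Gen 6 (rule 165): 010110010011101
Gen 7 (rule 89): 000111001010100
Gen 8 (rule 86): 001001111010110
Gen 9 (rule 165): 101000110111000
Gen 10 (rule 89): 000110110101111
Gen 11 (rule 86): 001010010100001
Gen 12 (rule 165): 101110011101101

Answer: 1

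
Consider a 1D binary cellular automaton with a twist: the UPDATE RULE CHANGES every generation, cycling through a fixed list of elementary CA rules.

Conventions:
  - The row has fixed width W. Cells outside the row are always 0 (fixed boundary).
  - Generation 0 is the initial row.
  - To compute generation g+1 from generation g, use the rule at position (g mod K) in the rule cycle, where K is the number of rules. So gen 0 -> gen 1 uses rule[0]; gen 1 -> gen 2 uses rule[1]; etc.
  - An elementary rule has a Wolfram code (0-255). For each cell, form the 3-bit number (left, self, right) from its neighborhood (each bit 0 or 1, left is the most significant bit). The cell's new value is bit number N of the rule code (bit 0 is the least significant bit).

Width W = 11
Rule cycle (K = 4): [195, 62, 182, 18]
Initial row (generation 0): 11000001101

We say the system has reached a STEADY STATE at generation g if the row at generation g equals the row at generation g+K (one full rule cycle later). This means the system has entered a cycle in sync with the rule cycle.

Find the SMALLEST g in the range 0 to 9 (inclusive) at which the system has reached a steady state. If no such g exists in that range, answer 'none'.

Gen 0: 11000001101
Gen 1 (rule 195): 01011110100
Gen 2 (rule 62): 11110001110
Gen 3 (rule 182): 01101010101
Gen 4 (rule 18): 10000000000
Gen 5 (rule 195): 00111111111
Gen 6 (rule 62): 01100000000
Gen 7 (rule 182): 10010000000
Gen 8 (rule 18): 01101000000
Gen 9 (rule 195): 10100011111
Gen 10 (rule 62): 11110110000
Gen 11 (rule 182): 01101001000
Gen 12 (rule 18): 10000110100
Gen 13 (rule 195): 00111010001

Answer: none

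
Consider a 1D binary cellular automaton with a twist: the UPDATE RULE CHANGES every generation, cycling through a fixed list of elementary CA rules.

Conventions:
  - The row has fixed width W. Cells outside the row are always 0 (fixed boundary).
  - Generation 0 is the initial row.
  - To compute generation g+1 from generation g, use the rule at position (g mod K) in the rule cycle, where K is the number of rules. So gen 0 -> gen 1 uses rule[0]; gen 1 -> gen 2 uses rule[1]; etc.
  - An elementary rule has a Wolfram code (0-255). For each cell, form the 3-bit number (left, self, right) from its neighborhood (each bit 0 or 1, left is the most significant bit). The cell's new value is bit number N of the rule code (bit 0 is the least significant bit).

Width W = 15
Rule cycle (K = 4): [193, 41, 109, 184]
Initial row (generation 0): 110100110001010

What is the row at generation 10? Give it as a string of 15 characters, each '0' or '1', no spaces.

Answer: 110100000000011

Derivation:
Gen 0: 110100110001010
Gen 1 (rule 193): 010000010100000
Gen 2 (rule 41): 000111001001111
Gen 3 (rule 109): 110101001001001
Gen 4 (rule 184): 101010100100100
Gen 5 (rule 193): 000000000000001
Gen 6 (rule 41): 111111111111100
Gen 7 (rule 109): 100000000000101
Gen 8 (rule 184): 010000000000010
Gen 9 (rule 193): 000111111111000
Gen 10 (rule 41): 110100000000011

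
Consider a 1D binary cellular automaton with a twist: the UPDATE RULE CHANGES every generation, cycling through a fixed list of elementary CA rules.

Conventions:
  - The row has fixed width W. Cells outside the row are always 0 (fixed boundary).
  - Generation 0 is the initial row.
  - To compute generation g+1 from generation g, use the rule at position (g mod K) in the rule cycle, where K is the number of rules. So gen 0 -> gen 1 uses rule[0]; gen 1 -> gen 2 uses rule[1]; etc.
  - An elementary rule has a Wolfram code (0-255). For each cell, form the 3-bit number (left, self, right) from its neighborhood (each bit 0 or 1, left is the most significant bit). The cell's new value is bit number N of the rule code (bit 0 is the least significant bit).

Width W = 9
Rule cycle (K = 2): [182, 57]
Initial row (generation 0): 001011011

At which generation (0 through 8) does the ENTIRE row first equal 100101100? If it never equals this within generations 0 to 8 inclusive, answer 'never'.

Answer: never

Derivation:
Gen 0: 001011011
Gen 1 (rule 182): 011100100
Gen 2 (rule 57): 010010011
Gen 3 (rule 182): 111111100
Gen 4 (rule 57): 100000011
Gen 5 (rule 182): 110000100
Gen 6 (rule 57): 101110011
Gen 7 (rule 182): 110101100
Gen 8 (rule 57): 101011011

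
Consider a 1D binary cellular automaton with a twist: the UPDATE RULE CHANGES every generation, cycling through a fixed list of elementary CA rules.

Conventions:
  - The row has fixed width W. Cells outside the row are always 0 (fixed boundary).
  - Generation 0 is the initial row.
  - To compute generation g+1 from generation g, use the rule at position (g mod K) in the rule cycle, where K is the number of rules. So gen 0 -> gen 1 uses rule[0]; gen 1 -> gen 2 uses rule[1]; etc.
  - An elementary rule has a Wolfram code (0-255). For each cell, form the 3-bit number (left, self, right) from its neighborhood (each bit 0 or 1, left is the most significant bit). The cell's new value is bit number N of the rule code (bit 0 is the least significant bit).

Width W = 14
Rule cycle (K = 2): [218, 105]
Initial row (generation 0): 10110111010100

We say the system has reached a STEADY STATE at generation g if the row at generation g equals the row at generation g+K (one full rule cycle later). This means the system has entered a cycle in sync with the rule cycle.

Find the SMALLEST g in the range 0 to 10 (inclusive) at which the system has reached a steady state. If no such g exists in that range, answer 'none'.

Gen 0: 10110111010100
Gen 1 (rule 218): 00110111000010
Gen 2 (rule 105): 10111101011000
Gen 3 (rule 218): 00111100011100
Gen 4 (rule 105): 10100101010101
Gen 5 (rule 218): 00011000000000
Gen 6 (rule 105): 11011011111111
Gen 7 (rule 218): 11011011111111
Gen 8 (rule 105): 11111110000001
Gen 9 (rule 218): 11111111000010
Gen 10 (rule 105): 10000001011000
Gen 11 (rule 218): 01000010011100
Gen 12 (rule 105): 00011000010101

Answer: none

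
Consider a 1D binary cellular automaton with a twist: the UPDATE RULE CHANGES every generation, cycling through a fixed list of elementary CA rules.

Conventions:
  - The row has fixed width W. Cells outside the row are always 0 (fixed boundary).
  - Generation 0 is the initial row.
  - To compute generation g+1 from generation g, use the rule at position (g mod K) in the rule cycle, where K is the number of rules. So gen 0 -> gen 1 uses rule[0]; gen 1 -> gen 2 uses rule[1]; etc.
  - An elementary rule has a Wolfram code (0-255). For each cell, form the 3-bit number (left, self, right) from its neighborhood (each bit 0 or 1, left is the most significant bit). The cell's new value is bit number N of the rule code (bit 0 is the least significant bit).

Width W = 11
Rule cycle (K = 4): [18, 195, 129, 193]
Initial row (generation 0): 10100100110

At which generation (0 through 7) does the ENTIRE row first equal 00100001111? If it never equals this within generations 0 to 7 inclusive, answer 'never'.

Gen 0: 10100100110
Gen 1 (rule 18): 00011011001
Gen 2 (rule 195): 11101001010
Gen 3 (rule 129): 01000000000
Gen 4 (rule 193): 00011111111
Gen 5 (rule 18): 00100000000
Gen 6 (rule 195): 11001111111
Gen 7 (rule 129): 00000111110

Answer: never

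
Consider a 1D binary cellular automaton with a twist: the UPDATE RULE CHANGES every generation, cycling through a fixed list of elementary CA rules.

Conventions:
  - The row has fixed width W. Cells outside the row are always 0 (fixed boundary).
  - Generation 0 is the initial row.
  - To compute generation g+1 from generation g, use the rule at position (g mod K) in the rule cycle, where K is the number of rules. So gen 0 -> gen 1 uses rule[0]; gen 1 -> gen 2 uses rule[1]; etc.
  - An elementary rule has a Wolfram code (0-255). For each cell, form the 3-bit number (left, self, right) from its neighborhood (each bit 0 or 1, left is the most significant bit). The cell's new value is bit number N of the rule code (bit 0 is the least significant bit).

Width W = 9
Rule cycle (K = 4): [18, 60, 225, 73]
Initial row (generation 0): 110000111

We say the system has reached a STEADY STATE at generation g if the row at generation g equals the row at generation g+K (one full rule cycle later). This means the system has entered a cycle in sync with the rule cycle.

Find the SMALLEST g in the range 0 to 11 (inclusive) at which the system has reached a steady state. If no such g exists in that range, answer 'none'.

Gen 0: 110000111
Gen 1 (rule 18): 001001000
Gen 2 (rule 60): 001101100
Gen 3 (rule 225): 100110101
Gen 4 (rule 73): 000110000
Gen 5 (rule 18): 001001000
Gen 6 (rule 60): 001101100
Gen 7 (rule 225): 100110101
Gen 8 (rule 73): 000110000
Gen 9 (rule 18): 001001000
Gen 10 (rule 60): 001101100
Gen 11 (rule 225): 100110101
Gen 12 (rule 73): 000110000
Gen 13 (rule 18): 001001000
Gen 14 (rule 60): 001101100
Gen 15 (rule 225): 100110101

Answer: 1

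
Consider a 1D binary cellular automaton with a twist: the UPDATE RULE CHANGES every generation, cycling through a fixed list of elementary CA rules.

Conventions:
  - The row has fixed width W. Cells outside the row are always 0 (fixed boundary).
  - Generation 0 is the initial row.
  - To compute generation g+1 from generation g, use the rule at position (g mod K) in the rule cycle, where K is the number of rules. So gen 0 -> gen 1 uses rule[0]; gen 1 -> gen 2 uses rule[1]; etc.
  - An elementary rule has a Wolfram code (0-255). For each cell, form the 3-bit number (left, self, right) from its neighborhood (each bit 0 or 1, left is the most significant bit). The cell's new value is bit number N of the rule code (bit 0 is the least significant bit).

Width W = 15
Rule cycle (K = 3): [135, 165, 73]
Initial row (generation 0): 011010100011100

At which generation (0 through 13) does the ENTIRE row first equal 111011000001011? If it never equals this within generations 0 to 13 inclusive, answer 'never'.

Answer: never

Derivation:
Gen 0: 011010100011100
Gen 1 (rule 135): 100010101101001
Gen 2 (rule 165): 101011110011001
Gen 3 (rule 73): 000010010011000
Gen 4 (rule 135): 111110110100011
Gen 5 (rule 165): 011101001101000
Gen 6 (rule 73): 010100001100011
Gen 7 (rule 135): 110101110001100
Gen 8 (rule 165): 001110100100001
Gen 9 (rule 73): 101010000001100
Gen 10 (rule 135): 101010111110001
Gen 11 (rule 165): 111111011100101
Gen 12 (rule 73): 100001010100000
Gen 13 (rule 135): 101111010101111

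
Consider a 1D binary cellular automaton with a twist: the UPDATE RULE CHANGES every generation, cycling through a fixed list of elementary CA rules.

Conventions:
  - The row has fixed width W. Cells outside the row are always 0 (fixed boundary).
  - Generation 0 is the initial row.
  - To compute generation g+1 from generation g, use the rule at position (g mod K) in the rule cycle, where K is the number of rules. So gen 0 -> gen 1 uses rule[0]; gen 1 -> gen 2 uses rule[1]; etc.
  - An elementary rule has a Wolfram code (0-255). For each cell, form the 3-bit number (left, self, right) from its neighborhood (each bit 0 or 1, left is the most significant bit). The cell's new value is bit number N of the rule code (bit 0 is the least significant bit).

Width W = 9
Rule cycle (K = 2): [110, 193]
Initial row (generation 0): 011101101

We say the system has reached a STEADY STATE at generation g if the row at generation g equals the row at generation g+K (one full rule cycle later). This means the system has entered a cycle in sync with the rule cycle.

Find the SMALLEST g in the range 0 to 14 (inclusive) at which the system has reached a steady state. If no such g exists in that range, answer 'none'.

Answer: 7

Derivation:
Gen 0: 011101101
Gen 1 (rule 110): 110111111
Gen 2 (rule 193): 010011111
Gen 3 (rule 110): 110110001
Gen 4 (rule 193): 010010100
Gen 5 (rule 110): 110111100
Gen 6 (rule 193): 010011101
Gen 7 (rule 110): 110110111
Gen 8 (rule 193): 010010011
Gen 9 (rule 110): 110110111
Gen 10 (rule 193): 010010011
Gen 11 (rule 110): 110110111
Gen 12 (rule 193): 010010011
Gen 13 (rule 110): 110110111
Gen 14 (rule 193): 010010011
Gen 15 (rule 110): 110110111
Gen 16 (rule 193): 010010011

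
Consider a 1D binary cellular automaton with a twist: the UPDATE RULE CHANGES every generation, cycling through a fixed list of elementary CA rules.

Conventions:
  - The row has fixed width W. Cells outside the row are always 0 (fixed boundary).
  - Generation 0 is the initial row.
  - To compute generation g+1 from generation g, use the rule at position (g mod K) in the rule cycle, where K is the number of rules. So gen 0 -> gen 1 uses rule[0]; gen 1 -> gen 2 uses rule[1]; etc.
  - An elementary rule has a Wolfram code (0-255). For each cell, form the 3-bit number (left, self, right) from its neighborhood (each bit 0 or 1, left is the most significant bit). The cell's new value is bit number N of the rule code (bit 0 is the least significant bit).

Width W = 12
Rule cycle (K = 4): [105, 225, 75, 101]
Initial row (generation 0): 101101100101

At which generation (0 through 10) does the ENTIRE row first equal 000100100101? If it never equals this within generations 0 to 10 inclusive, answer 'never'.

Gen 0: 101101100101
Gen 1 (rule 105): 011111100010
Gen 2 (rule 225): 001111101000
Gen 3 (rule 75): 111000100011
Gen 4 (rule 101): 001010101001
Gen 5 (rule 105): 100101010000
Gen 6 (rule 225): 000010100111
Gen 7 (rule 75): 111100001101
Gen 8 (rule 101): 000101100111
Gen 9 (rule 105): 110011100101
Gen 10 (rule 225): 010001100010

Answer: never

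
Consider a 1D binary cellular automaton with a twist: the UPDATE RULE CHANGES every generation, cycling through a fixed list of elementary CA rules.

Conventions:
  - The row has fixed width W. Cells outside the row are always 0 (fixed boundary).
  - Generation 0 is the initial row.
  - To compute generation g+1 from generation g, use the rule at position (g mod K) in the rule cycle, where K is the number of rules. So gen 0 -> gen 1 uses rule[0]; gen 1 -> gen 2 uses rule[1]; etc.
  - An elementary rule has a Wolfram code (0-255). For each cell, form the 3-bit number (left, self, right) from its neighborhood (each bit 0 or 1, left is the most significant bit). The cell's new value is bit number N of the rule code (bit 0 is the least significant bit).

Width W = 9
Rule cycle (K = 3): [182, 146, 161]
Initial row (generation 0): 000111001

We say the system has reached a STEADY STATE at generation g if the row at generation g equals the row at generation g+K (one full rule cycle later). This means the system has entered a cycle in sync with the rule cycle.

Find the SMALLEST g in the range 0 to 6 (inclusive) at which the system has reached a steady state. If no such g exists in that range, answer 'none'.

Gen 0: 000111001
Gen 1 (rule 182): 001010111
Gen 2 (rule 146): 010000010
Gen 3 (rule 161): 000111000
Gen 4 (rule 182): 001010100
Gen 5 (rule 146): 010000010
Gen 6 (rule 161): 000111000
Gen 7 (rule 182): 001010100
Gen 8 (rule 146): 010000010
Gen 9 (rule 161): 000111000

Answer: 2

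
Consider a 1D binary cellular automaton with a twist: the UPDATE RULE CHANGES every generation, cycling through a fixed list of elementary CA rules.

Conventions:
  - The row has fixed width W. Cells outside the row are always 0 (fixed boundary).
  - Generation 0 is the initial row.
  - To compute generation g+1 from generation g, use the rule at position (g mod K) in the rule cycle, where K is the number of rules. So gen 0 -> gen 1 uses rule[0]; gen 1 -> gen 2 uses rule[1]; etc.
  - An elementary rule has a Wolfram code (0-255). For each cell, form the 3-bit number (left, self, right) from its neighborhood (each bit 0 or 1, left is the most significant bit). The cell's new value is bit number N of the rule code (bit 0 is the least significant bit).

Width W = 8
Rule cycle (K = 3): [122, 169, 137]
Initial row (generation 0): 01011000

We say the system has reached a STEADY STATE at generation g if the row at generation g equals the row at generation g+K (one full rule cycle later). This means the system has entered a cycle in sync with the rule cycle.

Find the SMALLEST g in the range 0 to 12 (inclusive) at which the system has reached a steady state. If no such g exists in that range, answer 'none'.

Gen 0: 01011000
Gen 1 (rule 122): 10111100
Gen 2 (rule 169): 01111001
Gen 3 (rule 137): 01110000
Gen 4 (rule 122): 11011000
Gen 5 (rule 169): 10110011
Gen 6 (rule 137): 00100010
Gen 7 (rule 122): 01010101
Gen 8 (rule 169): 00101010
Gen 9 (rule 137): 10000000
Gen 10 (rule 122): 01000000
Gen 11 (rule 169): 00011111
Gen 12 (rule 137): 11011110
Gen 13 (rule 122): 11110011
Gen 14 (rule 169): 11100010
Gen 15 (rule 137): 11001000

Answer: none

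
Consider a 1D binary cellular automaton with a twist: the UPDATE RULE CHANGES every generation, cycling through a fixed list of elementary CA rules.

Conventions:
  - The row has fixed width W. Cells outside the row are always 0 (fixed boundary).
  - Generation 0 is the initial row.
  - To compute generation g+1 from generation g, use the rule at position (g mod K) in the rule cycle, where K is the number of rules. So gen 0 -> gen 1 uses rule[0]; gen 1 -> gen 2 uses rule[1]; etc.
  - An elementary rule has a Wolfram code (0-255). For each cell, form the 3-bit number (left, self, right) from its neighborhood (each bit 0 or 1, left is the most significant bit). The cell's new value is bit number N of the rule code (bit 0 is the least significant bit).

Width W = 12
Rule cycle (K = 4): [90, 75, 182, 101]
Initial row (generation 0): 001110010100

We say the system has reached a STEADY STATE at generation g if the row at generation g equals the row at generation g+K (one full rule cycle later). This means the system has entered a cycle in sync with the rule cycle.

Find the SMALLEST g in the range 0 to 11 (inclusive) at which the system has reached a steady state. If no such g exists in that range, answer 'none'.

Gen 0: 001110010100
Gen 1 (rule 90): 011011100010
Gen 2 (rule 75): 111010101100
Gen 3 (rule 182): 010111110010
Gen 4 (rule 101): 011000010010
Gen 5 (rule 90): 111100101101
Gen 6 (rule 75): 100101001100
Gen 7 (rule 182): 111111110010
Gen 8 (rule 101): 000000010010
Gen 9 (rule 90): 000000101101
Gen 10 (rule 75): 111111001100
Gen 11 (rule 182): 011110110010
Gen 12 (rule 101): 000011010010
Gen 13 (rule 90): 000111001101
Gen 14 (rule 75): 111101011100
Gen 15 (rule 182): 011011101010

Answer: none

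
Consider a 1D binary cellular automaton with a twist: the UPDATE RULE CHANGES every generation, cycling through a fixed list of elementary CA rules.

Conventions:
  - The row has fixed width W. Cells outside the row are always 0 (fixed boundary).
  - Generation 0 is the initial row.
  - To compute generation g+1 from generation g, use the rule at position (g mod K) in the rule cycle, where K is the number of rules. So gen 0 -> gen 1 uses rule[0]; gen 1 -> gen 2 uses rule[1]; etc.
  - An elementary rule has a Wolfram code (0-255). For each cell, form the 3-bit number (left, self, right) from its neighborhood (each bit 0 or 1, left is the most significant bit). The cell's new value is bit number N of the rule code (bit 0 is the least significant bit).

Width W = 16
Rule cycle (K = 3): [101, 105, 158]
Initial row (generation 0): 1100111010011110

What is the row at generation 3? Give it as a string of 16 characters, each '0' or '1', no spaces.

Gen 0: 1100111010011110
Gen 1 (rule 101): 0100001110000010
Gen 2 (rule 105): 0001101010111000
Gen 3 (rule 158): 0011001010110100

Answer: 0011001010110100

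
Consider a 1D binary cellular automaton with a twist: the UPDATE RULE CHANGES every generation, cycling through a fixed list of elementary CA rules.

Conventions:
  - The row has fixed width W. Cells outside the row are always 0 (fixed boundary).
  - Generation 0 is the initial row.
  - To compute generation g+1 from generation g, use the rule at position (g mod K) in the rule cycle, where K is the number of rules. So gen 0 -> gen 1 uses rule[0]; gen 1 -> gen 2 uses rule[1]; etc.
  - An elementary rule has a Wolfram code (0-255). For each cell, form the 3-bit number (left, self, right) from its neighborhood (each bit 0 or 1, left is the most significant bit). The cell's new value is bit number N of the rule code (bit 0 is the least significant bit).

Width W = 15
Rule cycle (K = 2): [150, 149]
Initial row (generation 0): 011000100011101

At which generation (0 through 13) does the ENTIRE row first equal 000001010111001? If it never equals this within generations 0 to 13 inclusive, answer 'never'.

Gen 0: 011000100011101
Gen 1 (rule 150): 100101110101001
Gen 2 (rule 149): 110100100101101
Gen 3 (rule 150): 000111111100001
Gen 4 (rule 149): 110011111011101
Gen 5 (rule 150): 001101110001001
Gen 6 (rule 149): 100000101101101
Gen 7 (rule 150): 110001100000001
Gen 8 (rule 149): 001100011111101
Gen 9 (rule 150): 010010101111001
Gen 10 (rule 149): 011010100110101
Gen 11 (rule 150): 100010111000101
Gen 12 (rule 149): 111010010110101
Gen 13 (rule 150): 010011110000101

Answer: never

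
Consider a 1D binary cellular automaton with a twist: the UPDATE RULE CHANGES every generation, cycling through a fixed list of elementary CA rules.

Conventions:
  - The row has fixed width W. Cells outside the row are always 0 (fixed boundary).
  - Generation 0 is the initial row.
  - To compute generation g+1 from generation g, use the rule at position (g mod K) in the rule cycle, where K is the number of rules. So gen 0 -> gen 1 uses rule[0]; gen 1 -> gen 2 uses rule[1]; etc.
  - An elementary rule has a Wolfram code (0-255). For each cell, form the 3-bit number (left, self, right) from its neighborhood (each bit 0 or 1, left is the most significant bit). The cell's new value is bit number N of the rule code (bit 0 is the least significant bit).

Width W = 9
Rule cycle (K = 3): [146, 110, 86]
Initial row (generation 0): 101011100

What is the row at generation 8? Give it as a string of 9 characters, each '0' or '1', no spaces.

Answer: 110011011

Derivation:
Gen 0: 101011100
Gen 1 (rule 146): 000001010
Gen 2 (rule 110): 000011110
Gen 3 (rule 86): 000100011
Gen 4 (rule 146): 001010100
Gen 5 (rule 110): 011111100
Gen 6 (rule 86): 100000110
Gen 7 (rule 146): 010001001
Gen 8 (rule 110): 110011011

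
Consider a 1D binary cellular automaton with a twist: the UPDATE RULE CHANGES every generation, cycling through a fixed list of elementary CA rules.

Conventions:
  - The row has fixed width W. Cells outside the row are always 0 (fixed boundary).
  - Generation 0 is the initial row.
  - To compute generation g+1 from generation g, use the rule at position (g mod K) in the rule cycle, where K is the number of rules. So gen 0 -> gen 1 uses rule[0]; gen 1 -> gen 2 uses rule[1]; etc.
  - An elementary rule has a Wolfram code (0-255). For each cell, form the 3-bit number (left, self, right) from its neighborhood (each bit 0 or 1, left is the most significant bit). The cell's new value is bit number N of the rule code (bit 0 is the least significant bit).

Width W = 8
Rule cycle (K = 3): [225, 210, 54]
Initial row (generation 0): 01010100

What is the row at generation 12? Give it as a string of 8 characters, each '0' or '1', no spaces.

Answer: 11111000

Derivation:
Gen 0: 01010100
Gen 1 (rule 225): 00101001
Gen 2 (rule 210): 01000110
Gen 3 (rule 54): 11101001
Gen 4 (rule 225): 01110000
Gen 5 (rule 210): 10111000
Gen 6 (rule 54): 11000100
Gen 7 (rule 225): 01010001
Gen 8 (rule 210): 10001010
Gen 9 (rule 54): 11011111
Gen 10 (rule 225): 01101111
Gen 11 (rule 210): 10100111
Gen 12 (rule 54): 11111000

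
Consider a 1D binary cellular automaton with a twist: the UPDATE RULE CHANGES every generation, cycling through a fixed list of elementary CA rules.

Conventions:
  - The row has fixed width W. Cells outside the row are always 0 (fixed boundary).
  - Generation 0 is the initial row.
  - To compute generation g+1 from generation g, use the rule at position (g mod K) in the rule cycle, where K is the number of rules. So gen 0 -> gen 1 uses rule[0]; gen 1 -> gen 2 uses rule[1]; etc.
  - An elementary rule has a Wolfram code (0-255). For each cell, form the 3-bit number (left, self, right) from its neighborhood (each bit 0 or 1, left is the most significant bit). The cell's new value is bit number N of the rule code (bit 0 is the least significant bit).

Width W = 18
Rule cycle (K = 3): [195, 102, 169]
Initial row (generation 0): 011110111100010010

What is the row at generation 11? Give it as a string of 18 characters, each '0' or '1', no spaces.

Answer: 101101001010001010

Derivation:
Gen 0: 011110111100010010
Gen 1 (rule 195): 101110011101100100
Gen 2 (rule 102): 110010100110101100
Gen 3 (rule 169): 100001000101011001
Gen 4 (rule 195): 001110011000001010
Gen 5 (rule 102): 010010101000011110
Gen 6 (rule 169): 000001010011011100
Gen 7 (rule 195): 111110000101001101
Gen 8 (rule 102): 000010001111010111
Gen 9 (rule 169): 111000101110101110
Gen 10 (rule 195): 011011000110000110
Gen 11 (rule 102): 101101001010001010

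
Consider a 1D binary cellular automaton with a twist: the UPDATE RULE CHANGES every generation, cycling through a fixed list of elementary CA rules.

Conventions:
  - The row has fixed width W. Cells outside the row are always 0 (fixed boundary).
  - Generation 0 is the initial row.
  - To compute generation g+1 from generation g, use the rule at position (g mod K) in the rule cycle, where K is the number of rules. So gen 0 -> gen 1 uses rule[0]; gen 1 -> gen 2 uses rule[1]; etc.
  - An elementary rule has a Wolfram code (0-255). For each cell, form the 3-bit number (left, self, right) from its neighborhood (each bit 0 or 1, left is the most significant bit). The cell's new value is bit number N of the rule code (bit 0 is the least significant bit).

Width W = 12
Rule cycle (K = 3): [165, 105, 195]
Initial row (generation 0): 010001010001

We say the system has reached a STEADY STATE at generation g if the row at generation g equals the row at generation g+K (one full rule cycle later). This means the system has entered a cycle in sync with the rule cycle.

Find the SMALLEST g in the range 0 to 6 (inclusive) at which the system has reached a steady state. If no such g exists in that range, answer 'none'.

Answer: none

Derivation:
Gen 0: 010001010001
Gen 1 (rule 165): 010101110101
Gen 2 (rule 105): 001011011010
Gen 3 (rule 195): 110001001000
Gen 4 (rule 165): 000101001011
Gen 5 (rule 105): 110010000111
Gen 6 (rule 195): 010100111011
Gen 7 (rule 165): 011100010100
Gen 8 (rule 105): 010101001001
Gen 9 (rule 195): 100000010010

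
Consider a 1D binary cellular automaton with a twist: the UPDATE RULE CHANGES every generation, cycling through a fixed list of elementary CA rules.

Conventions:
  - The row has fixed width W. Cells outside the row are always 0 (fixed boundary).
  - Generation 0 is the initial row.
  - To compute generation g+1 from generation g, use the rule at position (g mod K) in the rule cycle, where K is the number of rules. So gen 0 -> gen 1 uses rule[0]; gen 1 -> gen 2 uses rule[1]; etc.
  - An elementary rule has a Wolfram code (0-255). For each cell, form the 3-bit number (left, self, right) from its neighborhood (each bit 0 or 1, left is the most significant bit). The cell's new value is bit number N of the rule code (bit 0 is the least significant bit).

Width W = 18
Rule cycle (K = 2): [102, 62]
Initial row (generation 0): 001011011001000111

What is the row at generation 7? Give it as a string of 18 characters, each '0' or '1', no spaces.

Gen 0: 001011011001000111
Gen 1 (rule 102): 011101101011001001
Gen 2 (rule 62): 110011011110111111
Gen 3 (rule 102): 010101100011000001
Gen 4 (rule 62): 111111010110100011
Gen 5 (rule 102): 000001111011100101
Gen 6 (rule 62): 000011000110011111
Gen 7 (rule 102): 000101001010100001

Answer: 000101001010100001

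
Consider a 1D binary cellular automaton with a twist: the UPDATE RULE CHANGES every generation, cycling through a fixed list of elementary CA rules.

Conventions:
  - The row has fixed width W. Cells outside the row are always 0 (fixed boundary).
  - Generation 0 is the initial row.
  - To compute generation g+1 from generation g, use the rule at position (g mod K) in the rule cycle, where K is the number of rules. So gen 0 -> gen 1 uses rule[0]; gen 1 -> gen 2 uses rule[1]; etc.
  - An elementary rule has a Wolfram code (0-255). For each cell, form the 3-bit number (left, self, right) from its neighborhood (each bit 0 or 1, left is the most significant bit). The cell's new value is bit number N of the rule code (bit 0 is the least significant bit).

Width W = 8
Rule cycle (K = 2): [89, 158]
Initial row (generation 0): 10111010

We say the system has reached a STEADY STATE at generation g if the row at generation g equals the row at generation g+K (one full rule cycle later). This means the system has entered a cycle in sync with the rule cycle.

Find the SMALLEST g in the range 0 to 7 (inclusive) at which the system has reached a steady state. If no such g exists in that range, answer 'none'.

Gen 0: 10111010
Gen 1 (rule 89): 00101001
Gen 2 (rule 158): 01101111
Gen 3 (rule 89): 01101001
Gen 4 (rule 158): 11001111
Gen 5 (rule 89): 11101001
Gen 6 (rule 158): 11001111
Gen 7 (rule 89): 11101001
Gen 8 (rule 158): 11001111
Gen 9 (rule 89): 11101001

Answer: 4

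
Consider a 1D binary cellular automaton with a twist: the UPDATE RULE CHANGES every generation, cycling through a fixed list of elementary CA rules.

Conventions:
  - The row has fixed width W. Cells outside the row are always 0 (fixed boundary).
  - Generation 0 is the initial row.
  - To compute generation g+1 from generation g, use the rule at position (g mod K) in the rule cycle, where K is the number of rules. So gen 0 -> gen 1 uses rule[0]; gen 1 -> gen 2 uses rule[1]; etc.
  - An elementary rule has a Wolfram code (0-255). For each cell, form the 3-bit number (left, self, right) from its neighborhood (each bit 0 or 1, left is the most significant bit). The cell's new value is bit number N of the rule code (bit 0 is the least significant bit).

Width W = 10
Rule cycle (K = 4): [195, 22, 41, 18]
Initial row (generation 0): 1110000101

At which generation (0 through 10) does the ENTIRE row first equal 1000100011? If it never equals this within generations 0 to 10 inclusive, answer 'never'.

Gen 0: 1110000101
Gen 1 (rule 195): 0110111000
Gen 2 (rule 22): 1000000100
Gen 3 (rule 41): 0011110001
Gen 4 (rule 18): 0100001010
Gen 5 (rule 195): 1001110000
Gen 6 (rule 22): 1110001000
Gen 7 (rule 41): 1000100011
Gen 8 (rule 18): 0101010100
Gen 9 (rule 195): 1000000001
Gen 10 (rule 22): 1100000011

Answer: 7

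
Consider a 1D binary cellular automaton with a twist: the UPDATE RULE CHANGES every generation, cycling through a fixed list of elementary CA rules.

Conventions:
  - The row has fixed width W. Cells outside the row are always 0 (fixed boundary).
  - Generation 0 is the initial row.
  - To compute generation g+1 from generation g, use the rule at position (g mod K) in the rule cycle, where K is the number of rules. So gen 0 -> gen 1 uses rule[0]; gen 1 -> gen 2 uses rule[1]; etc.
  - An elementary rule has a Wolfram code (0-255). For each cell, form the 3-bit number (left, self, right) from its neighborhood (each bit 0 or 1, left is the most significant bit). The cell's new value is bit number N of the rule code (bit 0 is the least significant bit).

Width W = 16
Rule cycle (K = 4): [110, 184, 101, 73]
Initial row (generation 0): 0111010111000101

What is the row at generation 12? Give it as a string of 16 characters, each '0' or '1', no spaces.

Answer: 0110101101111000

Derivation:
Gen 0: 0111010111000101
Gen 1 (rule 110): 1101111101001111
Gen 2 (rule 184): 1011111010101110
Gen 3 (rule 101): 1100001111110010
Gen 4 (rule 73): 1101101000010000
Gen 5 (rule 110): 1111111000110000
Gen 6 (rule 184): 1111110100101000
Gen 7 (rule 101): 0000011100111011
Gen 8 (rule 73): 1111010100101011
Gen 9 (rule 110): 1001111101111111
Gen 10 (rule 184): 0101111011111110
Gen 11 (rule 101): 0110001100000010
Gen 12 (rule 73): 0110101101111000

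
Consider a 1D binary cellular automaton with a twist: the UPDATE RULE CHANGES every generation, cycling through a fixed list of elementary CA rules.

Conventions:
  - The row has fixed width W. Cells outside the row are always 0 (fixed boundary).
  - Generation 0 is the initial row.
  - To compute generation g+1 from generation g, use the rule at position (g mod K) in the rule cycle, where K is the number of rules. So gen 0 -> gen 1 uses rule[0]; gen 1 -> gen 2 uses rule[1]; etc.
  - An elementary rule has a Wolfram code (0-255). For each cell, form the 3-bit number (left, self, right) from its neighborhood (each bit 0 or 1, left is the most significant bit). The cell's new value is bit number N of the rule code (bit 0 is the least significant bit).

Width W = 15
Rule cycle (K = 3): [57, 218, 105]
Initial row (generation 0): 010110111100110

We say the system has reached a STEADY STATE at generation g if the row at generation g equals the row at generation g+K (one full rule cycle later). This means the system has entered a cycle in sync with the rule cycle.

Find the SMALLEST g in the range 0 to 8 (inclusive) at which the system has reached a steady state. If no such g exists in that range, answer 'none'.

Gen 0: 010110111100110
Gen 1 (rule 57): 001101100010101
Gen 2 (rule 218): 011101110100000
Gen 3 (rule 105): 010111011001111
Gen 4 (rule 57): 001100110101000
Gen 5 (rule 218): 011111110000100
Gen 6 (rule 105): 010000010110001
Gen 7 (rule 57): 001111001101100
Gen 8 (rule 218): 011111111101110
Gen 9 (rule 105): 010000000111010
Gen 10 (rule 57): 001111110100101
Gen 11 (rule 218): 011111110011000

Answer: none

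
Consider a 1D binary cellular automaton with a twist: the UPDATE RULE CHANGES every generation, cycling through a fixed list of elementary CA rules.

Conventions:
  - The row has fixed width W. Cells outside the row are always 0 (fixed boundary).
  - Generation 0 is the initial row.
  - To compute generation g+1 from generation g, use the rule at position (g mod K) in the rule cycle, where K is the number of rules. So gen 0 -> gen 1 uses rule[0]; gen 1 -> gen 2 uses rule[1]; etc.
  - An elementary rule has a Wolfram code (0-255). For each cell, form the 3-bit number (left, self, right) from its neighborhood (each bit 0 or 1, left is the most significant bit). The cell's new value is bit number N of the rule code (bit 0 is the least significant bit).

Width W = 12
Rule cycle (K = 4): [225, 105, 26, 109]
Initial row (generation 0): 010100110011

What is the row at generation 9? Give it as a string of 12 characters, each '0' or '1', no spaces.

Answer: 011010111011

Derivation:
Gen 0: 010100110011
Gen 1 (rule 225): 001000010001
Gen 2 (rule 105): 100011000100
Gen 3 (rule 26): 010110101010
Gen 4 (rule 109): 011111111110
Gen 5 (rule 225): 001111111110
Gen 6 (rule 105): 101000000010
Gen 7 (rule 26): 000100000101
Gen 8 (rule 109): 110101110111
Gen 9 (rule 225): 011010111011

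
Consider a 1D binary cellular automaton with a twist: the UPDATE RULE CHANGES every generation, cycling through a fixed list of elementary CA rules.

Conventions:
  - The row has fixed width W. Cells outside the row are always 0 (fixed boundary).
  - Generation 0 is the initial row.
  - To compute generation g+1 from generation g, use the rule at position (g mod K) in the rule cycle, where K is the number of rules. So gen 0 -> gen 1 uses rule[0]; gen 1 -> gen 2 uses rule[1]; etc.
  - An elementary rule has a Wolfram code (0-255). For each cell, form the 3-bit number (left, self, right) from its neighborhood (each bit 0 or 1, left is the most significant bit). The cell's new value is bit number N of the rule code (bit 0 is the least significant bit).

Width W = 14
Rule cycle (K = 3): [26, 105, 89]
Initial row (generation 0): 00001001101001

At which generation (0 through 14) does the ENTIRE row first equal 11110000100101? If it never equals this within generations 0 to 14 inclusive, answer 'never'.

Gen 0: 00001001101001
Gen 1 (rule 26): 00010111000110
Gen 2 (rule 105): 11001101010110
Gen 3 (rule 89): 11101100000111
Gen 4 (rule 26): 10001010001100
Gen 5 (rule 105): 00100100101101
Gen 6 (rule 89): 10010010001100
Gen 7 (rule 26): 01101101011010
Gen 8 (rule 105): 01111110111100
Gen 9 (rule 89): 01000010100111
Gen 10 (rule 26): 10100100011100
Gen 11 (rule 105): 01000001010101
Gen 12 (rule 89): 00111100000000
Gen 13 (rule 26): 01100010000000
Gen 14 (rule 105): 01101000111111

Answer: never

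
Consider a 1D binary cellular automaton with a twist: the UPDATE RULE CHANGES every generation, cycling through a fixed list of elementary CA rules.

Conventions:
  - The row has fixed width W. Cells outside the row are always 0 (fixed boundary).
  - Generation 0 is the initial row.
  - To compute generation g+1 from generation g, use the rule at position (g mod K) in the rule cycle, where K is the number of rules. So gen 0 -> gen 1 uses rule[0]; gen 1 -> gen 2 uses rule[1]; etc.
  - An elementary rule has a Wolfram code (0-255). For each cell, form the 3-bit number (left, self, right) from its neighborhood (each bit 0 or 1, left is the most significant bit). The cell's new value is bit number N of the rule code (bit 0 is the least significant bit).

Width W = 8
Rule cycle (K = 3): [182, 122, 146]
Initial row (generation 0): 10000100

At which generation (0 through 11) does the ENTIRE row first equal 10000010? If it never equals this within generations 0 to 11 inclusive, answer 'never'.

Gen 0: 10000100
Gen 1 (rule 182): 11001110
Gen 2 (rule 122): 11111011
Gen 3 (rule 146): 01110000
Gen 4 (rule 182): 10101000
Gen 5 (rule 122): 01010100
Gen 6 (rule 146): 10000010
Gen 7 (rule 182): 11000111
Gen 8 (rule 122): 11101101
Gen 9 (rule 146): 01000000
Gen 10 (rule 182): 11100000
Gen 11 (rule 122): 10110000

Answer: 6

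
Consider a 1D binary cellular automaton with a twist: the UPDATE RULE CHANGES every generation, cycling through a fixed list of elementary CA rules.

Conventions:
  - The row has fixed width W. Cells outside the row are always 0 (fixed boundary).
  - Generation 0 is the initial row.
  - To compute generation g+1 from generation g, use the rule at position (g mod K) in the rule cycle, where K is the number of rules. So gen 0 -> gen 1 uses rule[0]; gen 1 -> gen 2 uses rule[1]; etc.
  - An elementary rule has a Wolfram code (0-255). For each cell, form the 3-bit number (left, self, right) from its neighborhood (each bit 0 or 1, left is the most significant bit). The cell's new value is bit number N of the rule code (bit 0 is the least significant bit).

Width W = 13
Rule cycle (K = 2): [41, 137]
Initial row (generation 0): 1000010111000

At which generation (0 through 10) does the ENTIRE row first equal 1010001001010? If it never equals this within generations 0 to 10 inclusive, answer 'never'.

Gen 0: 1000010111000
Gen 1 (rule 41): 0011001100011
Gen 2 (rule 137): 1010001001010
Gen 3 (rule 41): 0100100000100
Gen 4 (rule 137): 0000001110001
Gen 5 (rule 41): 1111101000100
Gen 6 (rule 137): 1111000010001
Gen 7 (rule 41): 1000011000100
Gen 8 (rule 137): 0011010010001
Gen 9 (rule 41): 1010100000100
Gen 10 (rule 137): 0000001110001

Answer: 2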